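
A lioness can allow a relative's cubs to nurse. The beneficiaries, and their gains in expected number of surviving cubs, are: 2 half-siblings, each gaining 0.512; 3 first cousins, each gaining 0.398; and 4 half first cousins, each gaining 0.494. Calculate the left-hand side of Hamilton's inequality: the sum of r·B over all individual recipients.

0.52875

r to a half-sibling = 1/4 (half-sibs share one parent — one path of length 2: r = (1/2)^2 = 1/4).
r to a first cousin = 1/8 (first cousins share one grandparent pair — two paths of length 4: r = 2·(1/2)^4 = 1/8).
r to a half first cousin = 0.0625 (half first cousins share one grandparent — one path of length 4: r = (1/2)^4 = 1/16).
Summing one r·B term per recipient: 2·0.25·0.512 + 3·0.125·0.398 + 4·0.0625·0.494 = 0.52875.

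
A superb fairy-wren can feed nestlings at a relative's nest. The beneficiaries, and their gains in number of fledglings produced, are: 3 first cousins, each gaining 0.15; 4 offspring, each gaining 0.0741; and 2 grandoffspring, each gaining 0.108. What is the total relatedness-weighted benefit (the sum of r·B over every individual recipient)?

0.25845

r to a first cousin = 0.125 (first cousins share one grandparent pair — two paths of length 4: r = 2·(1/2)^4 = 1/8).
r to an offspring = 1/2 (one parent–offspring link: r = (1/2)^1 = 1/2).
r to a grandoffspring = 0.25 (two parent–offspring links: r = (1/2)^2 = 1/4).
Summing one r·B term per recipient: 3·0.125·0.15 + 4·0.5·0.0741 + 2·0.25·0.108 = 0.25845.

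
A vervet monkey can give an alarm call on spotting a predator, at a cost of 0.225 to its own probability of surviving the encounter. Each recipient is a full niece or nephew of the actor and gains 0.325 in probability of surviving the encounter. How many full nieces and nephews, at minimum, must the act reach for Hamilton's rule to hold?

r to a full niece or nephew = 0.25 (full aunt/uncle↔niece/nephew: two paths of length 3 through the shared grandparent pair: r = 2·(1/2)^3 = 1/4).
Hamilton's rule: n·r·B > C  ⇒  n > C/(r·B) = 0.225/(0.25·0.325) = 2.769.
The smallest integer exceeding 2.769 is 3.

3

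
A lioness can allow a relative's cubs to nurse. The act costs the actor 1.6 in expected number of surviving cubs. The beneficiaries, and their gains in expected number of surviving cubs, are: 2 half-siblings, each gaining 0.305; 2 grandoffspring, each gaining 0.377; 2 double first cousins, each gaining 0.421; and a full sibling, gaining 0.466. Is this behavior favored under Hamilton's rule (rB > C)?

No

Hamilton's rule: the trait is favored when the sum of r·B over every recipient exceeds the actor's cost C.
r to a half-sibling = 1/4 (half-sibs share one parent — one path of length 2: r = (1/2)^2 = 1/4).
r to a grandoffspring = 0.25 (two parent–offspring links: r = (1/2)^2 = 1/4).
r to a double first cousin = 0.25 (double first cousins share both grandparent pairs — four paths of length 4: r = 4·(1/2)^4 = 1/4).
r to a full sibling = 0.5 (full sibs share both parents — two paths of length 2: r = 2·(1/2)^2 = 1/2).
Summing one r·B term per recipient: 2·0.25·0.305 + 2·0.25·0.377 + 2·0.25·0.421 + 1·0.5·0.466 = 0.7845.
0.7845 < 1.6: the indirect benefit is less than the cost.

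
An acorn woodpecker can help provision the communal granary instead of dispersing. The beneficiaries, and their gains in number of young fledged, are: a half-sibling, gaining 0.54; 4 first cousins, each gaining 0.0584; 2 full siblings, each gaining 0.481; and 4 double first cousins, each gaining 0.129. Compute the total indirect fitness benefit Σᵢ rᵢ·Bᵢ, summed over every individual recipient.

r to a half-sibling = 1/4 (half-sibs share one parent — one path of length 2: r = (1/2)^2 = 1/4).
r to a first cousin = 1/8 (first cousins share one grandparent pair — two paths of length 4: r = 2·(1/2)^4 = 1/8).
r to a full sibling = 0.5 (full sibs share both parents — two paths of length 2: r = 2·(1/2)^2 = 1/2).
r to a double first cousin = 1/4 (double first cousins share both grandparent pairs — four paths of length 4: r = 4·(1/2)^4 = 1/4).
Summing one r·B term per recipient: 1·0.25·0.54 + 4·0.125·0.0584 + 2·0.5·0.481 + 4·0.25·0.129 = 0.7742.

0.7742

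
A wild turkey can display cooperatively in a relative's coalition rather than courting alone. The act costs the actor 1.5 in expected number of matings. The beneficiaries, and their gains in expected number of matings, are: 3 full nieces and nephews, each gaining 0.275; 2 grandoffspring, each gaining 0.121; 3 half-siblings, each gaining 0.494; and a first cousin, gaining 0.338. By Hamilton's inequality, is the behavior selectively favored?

No

Hamilton's rule: the trait is favored when the sum of r·B over every recipient exceeds the actor's cost C.
r to a full niece or nephew = 1/4 (full aunt/uncle↔niece/nephew: two paths of length 3 through the shared grandparent pair: r = 2·(1/2)^3 = 1/4).
r to a grandoffspring = 1/4 (two parent–offspring links: r = (1/2)^2 = 1/4).
r to a half-sibling = 0.25 (half-sibs share one parent — one path of length 2: r = (1/2)^2 = 1/4).
r to a first cousin = 1/8 (first cousins share one grandparent pair — two paths of length 4: r = 2·(1/2)^4 = 1/8).
Summing one r·B term per recipient: 3·0.25·0.275 + 2·0.25·0.121 + 3·0.25·0.494 + 1·0.125·0.338 = 0.6795.
0.6795 < 1.5: the indirect benefit is less than the cost.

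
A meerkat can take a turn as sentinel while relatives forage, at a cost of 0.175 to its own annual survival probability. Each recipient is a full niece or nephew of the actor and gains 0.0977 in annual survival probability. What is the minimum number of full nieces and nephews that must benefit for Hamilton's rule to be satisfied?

8

r to a full niece or nephew = 0.25 (full aunt/uncle↔niece/nephew: two paths of length 3 through the shared grandparent pair: r = 2·(1/2)^3 = 1/4).
Hamilton's rule: n·r·B > C  ⇒  n > C/(r·B) = 0.175/(0.25·0.0977) = 7.165.
The smallest integer exceeding 7.165 is 8.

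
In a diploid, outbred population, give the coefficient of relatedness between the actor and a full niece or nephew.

Each parent–offspring link contributes a factor of 1/2, and independent paths through distinct common ancestors add.
Full aunt/uncle↔niece/nephew: two paths of length 3 through the shared grandparent pair: r = 2·(1/2)^3 = 1/4.

0.25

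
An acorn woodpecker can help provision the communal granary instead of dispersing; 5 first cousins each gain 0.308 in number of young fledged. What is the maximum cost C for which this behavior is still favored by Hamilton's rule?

0.1925

r to a first cousin = 1/8 (first cousins share one grandparent pair — two paths of length 4: r = 2·(1/2)^4 = 1/8).
Hamilton's rule: n·r·B > C, so the trait is favored while C < n·r·B = 5·0.125·0.308 = 0.1925.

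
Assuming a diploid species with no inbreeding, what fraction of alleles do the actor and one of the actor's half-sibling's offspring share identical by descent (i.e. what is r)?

Each parent–offspring link contributes a factor of 1/2, and independent paths through distinct common ancestors add.
Half-aunt/uncle↔niece/nephew: one path of length 3: r = (1/2)^3 = 1/8.

0.125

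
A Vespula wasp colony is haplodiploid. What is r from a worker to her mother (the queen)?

0.5

One meiotic link between diploid queen and diploid daughter: r = 1/2.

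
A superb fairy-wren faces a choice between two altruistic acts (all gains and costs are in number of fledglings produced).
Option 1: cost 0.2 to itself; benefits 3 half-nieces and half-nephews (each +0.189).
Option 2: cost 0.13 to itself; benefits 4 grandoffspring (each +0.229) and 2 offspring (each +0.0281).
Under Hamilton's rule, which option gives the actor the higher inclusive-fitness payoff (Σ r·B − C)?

Option 2

Option 1: r to a half-niece or half-nephew = 0.125.
Option 1: Σ r·B − C = (3·0.125·0.189) − 0.2 = -0.129125.
Option 2: r to a grandoffspring = 0.25.
Option 2: r to an offspring = 0.5.
Option 2: Σ r·B − C = (4·0.25·0.229 + 2·0.5·0.0281) − 0.13 = 0.1271.
Option 2 has the higher net inclusive-fitness payoff.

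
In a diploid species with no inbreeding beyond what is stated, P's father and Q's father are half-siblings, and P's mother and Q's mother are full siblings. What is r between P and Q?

With two independent routes of shared ancestry, r is the sum of the two contributions.
P and Q are related in two ways: half first cousins through their fathers (r = 1/16) and first cousins through their mothers (r = 1/8).
r = 1/16 + 1/8 = 0.1875.

0.1875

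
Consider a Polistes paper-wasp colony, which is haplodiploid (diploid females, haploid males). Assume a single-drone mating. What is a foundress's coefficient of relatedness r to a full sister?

0.75

Haplodiploid full sisters inherit their father's entire haploid genome identically (contributing 1/2) and on average half of their mother's contribution (1/2 · 1/2 = 1/4); r = 1/2 + 1/4 = 3/4.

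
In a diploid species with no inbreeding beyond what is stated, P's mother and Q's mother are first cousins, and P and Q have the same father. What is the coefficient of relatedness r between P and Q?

With two independent routes of shared ancestry, r is the sum of the two contributions.
P and Q are related in two ways: second cousins through their mothers (r = 1/32) and half-sibs through their shared father (r = 1/4).
r = 1/32 + 1/4 = 9/32 = 0.28125.

0.28125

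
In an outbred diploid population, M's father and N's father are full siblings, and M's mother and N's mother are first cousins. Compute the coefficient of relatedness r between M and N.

0.15625

Independent pedigree routes through distinct common ancestors add.
M and N are related in two ways: first cousins through their fathers (r = 1/8) and second cousins through their mothers (r = 1/32).
r = 1/8 + 1/32 = 5/32 = 0.15625.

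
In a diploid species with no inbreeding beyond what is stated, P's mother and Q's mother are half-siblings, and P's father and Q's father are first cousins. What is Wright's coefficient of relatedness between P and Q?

With two independent routes of shared ancestry, r is the sum of the two contributions.
P and Q are related in two ways: half first cousins through their mothers (r = 1/16) and second cousins through their fathers (r = 1/32).
r = 1/16 + 1/32 = 0.09375.

0.09375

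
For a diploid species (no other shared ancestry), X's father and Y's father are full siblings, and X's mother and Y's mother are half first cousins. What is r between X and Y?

Independent pedigree routes through distinct common ancestors add.
X and Y are related in two ways: first cousins through their fathers (r = 1/8) and half second cousins through their mothers (r = 1/64).
r = 1/8 + 1/64 = 9/64 = 0.140625.

0.140625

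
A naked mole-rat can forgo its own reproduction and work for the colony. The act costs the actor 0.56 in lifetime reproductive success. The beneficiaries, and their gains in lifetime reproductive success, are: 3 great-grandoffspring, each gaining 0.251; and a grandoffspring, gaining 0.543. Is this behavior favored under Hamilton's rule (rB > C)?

No

Hamilton's rule: the trait is favored when the sum of r·B over every recipient exceeds the actor's cost C.
r to a great-grandoffspring = 1/8 (three parent–offspring links: r = (1/2)^3 = 1/8).
r to a grandoffspring = 1/4 (two parent–offspring links: r = (1/2)^2 = 1/4).
Summing one r·B term per recipient: 3·0.125·0.251 + 1·0.25·0.543 = 0.229875.
0.229875 < 0.56: the indirect benefit is less than the cost.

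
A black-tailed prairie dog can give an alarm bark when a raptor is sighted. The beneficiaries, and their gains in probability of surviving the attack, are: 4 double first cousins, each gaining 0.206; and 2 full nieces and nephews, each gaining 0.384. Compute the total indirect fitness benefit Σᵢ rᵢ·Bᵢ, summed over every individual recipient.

r to a double first cousin = 1/4 (double first cousins share both grandparent pairs — four paths of length 4: r = 4·(1/2)^4 = 1/4).
r to a full niece or nephew = 0.25 (full aunt/uncle↔niece/nephew: two paths of length 3 through the shared grandparent pair: r = 2·(1/2)^3 = 1/4).
Summing one r·B term per recipient: 4·0.25·0.206 + 2·0.25·0.384 = 0.398.

0.398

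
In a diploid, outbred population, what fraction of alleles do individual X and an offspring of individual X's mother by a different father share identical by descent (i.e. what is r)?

Each parent–offspring link contributes a factor of 1/2, and independent paths through distinct common ancestors add.
Half-sibs share one parent — one path of length 2: r = (1/2)^2 = 1/4.

0.25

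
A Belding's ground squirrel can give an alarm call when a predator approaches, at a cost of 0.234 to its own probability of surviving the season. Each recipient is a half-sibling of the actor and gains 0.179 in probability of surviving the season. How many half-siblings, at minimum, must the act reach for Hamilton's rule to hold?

r to a half-sibling = 0.25 (half-sibs share one parent — one path of length 2: r = (1/2)^2 = 1/4).
Hamilton's rule: n·r·B > C  ⇒  n > C/(r·B) = 0.234/(0.25·0.179) = 5.229.
The smallest integer exceeding 5.229 is 6.

6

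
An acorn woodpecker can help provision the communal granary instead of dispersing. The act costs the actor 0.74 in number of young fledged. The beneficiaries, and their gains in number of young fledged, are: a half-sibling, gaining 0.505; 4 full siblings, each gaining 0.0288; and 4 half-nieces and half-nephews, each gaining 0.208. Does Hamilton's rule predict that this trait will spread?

Hamilton's rule: the trait is favored when the sum of r·B over every recipient exceeds the actor's cost C.
r to a half-sibling = 0.25 (half-sibs share one parent — one path of length 2: r = (1/2)^2 = 1/4).
r to a full sibling = 1/2 (full sibs share both parents — two paths of length 2: r = 2·(1/2)^2 = 1/2).
r to a half-niece or half-nephew = 0.125 (half-aunt/uncle↔niece/nephew: one path of length 3: r = (1/2)^3 = 1/8).
Summing one r·B term per recipient: 1·0.25·0.505 + 4·0.5·0.0288 + 4·0.125·0.208 = 0.28785.
0.28785 < 0.74: the indirect benefit is less than the cost.

No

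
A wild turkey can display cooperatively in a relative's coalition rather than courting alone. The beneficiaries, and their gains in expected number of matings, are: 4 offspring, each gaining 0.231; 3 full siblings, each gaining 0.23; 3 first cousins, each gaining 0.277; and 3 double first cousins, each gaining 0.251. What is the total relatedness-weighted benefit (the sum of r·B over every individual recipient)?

r to an offspring = 0.5 (one parent–offspring link: r = (1/2)^1 = 1/2).
r to a full sibling = 1/2 (full sibs share both parents — two paths of length 2: r = 2·(1/2)^2 = 1/2).
r to a first cousin = 1/8 (first cousins share one grandparent pair — two paths of length 4: r = 2·(1/2)^4 = 1/8).
r to a double first cousin = 0.25 (double first cousins share both grandparent pairs — four paths of length 4: r = 4·(1/2)^4 = 1/4).
Summing one r·B term per recipient: 4·0.5·0.231 + 3·0.5·0.23 + 3·0.125·0.277 + 3·0.25·0.251 = 1.099125.

1.099125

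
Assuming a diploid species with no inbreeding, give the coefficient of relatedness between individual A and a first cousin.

0.125

Each parent–offspring link contributes a factor of 1/2, and independent paths through distinct common ancestors add.
First cousins share one grandparent pair — two paths of length 4: r = 2·(1/2)^4 = 1/8.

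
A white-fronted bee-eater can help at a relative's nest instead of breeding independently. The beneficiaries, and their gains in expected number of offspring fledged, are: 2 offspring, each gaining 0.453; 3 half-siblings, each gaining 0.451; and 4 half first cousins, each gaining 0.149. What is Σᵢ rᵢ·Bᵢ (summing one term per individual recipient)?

0.8285

r to an offspring = 0.5 (one parent–offspring link: r = (1/2)^1 = 1/2).
r to a half-sibling = 0.25 (half-sibs share one parent — one path of length 2: r = (1/2)^2 = 1/4).
r to a half first cousin = 0.0625 (half first cousins share one grandparent — one path of length 4: r = (1/2)^4 = 1/16).
Summing one r·B term per recipient: 2·0.5·0.453 + 3·0.25·0.451 + 4·0.0625·0.149 = 0.8285.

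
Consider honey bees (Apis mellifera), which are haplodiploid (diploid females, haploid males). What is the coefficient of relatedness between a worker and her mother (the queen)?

One meiotic link between diploid queen and diploid daughter: r = 1/2.

0.5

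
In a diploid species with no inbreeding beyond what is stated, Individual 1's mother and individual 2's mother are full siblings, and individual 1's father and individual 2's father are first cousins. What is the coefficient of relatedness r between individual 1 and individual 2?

0.15625

With two independent routes of shared ancestry, r is the sum of the two contributions.
Individual 1 and individual 2 are related in two ways: first cousins through their mothers (r = 1/8) and second cousins through their fathers (r = 1/32).
r = 1/8 + 1/32 = 0.15625.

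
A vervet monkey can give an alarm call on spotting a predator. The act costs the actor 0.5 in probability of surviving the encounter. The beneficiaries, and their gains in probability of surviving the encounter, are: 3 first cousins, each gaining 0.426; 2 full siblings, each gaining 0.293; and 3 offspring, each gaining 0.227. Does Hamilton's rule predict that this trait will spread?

Yes

Hamilton's rule: the trait is favored when the sum of r·B over every recipient exceeds the actor's cost C.
r to a first cousin = 1/8 (first cousins share one grandparent pair — two paths of length 4: r = 2·(1/2)^4 = 1/8).
r to a full sibling = 0.5 (full sibs share both parents — two paths of length 2: r = 2·(1/2)^2 = 1/2).
r to an offspring = 1/2 (one parent–offspring link: r = (1/2)^1 = 1/2).
Summing one r·B term per recipient: 3·0.125·0.426 + 2·0.5·0.293 + 3·0.5·0.227 = 0.79325.
0.79325 > 0.5: the indirect benefit exceeds the cost.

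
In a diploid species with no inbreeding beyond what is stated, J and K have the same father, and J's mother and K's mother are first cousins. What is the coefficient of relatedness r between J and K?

Independent pedigree routes through distinct common ancestors add.
J and K are related in two ways: half-sibs through their shared father (r = 1/4) and second cousins through their mothers (r = 1/32).
r = 1/4 + 1/32 = 0.28125.

0.28125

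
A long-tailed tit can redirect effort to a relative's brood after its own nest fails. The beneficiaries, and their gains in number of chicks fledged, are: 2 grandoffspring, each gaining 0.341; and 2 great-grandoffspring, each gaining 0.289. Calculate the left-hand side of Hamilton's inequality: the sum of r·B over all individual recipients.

0.24275

r to a grandoffspring = 1/4 (two parent–offspring links: r = (1/2)^2 = 1/4).
r to a great-grandoffspring = 0.125 (three parent–offspring links: r = (1/2)^3 = 1/8).
Summing one r·B term per recipient: 2·0.25·0.341 + 2·0.125·0.289 = 0.24275.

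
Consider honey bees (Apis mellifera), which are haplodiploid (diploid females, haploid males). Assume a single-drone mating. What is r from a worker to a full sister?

Haplodiploid full sisters inherit their father's entire haploid genome identically (contributing 1/2) and on average half of their mother's contribution (1/2 · 1/2 = 1/4); r = 1/2 + 1/4 = 3/4.

0.75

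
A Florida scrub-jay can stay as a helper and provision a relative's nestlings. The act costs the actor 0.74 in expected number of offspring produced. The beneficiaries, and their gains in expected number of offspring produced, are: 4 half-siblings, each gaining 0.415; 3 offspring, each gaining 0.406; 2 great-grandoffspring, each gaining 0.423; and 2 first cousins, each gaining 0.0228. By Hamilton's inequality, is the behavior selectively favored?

Hamilton's rule: the trait is favored when the sum of r·B over every recipient exceeds the actor's cost C.
r to a half-sibling = 1/4 (half-sibs share one parent — one path of length 2: r = (1/2)^2 = 1/4).
r to an offspring = 0.5 (one parent–offspring link: r = (1/2)^1 = 1/2).
r to a great-grandoffspring = 1/8 (three parent–offspring links: r = (1/2)^3 = 1/8).
r to a first cousin = 1/8 (first cousins share one grandparent pair — two paths of length 4: r = 2·(1/2)^4 = 1/8).
Summing one r·B term per recipient: 4·0.25·0.415 + 3·0.5·0.406 + 2·0.125·0.423 + 2·0.125·0.0228 = 1.13545.
1.13545 > 0.74: the indirect benefit exceeds the cost.

Yes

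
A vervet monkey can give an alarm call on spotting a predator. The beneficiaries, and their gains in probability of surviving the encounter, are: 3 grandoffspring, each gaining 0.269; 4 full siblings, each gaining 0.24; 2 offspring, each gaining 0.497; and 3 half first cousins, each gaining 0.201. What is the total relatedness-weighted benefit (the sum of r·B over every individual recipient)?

1.2164375

r to a grandoffspring = 0.25 (two parent–offspring links: r = (1/2)^2 = 1/4).
r to a full sibling = 0.5 (full sibs share both parents — two paths of length 2: r = 2·(1/2)^2 = 1/2).
r to an offspring = 1/2 (one parent–offspring link: r = (1/2)^1 = 1/2).
r to a half first cousin = 1/16 (half first cousins share one grandparent — one path of length 4: r = (1/2)^4 = 1/16).
Summing one r·B term per recipient: 3·0.25·0.269 + 4·0.5·0.24 + 2·0.5·0.497 + 3·0.0625·0.201 = 1.2164375.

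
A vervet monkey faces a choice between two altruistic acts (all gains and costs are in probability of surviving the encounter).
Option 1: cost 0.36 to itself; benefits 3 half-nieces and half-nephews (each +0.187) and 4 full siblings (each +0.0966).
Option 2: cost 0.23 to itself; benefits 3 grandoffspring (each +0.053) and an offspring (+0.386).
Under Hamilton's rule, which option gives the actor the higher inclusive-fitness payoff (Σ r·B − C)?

Option 2

Option 1: r to a half-niece or half-nephew = 0.125.
Option 1: r to a full sibling = 0.5.
Option 1: Σ r·B − C = (3·0.125·0.187 + 4·0.5·0.0966) − 0.36 = -0.096675.
Option 2: r to a grandoffspring = 0.25.
Option 2: r to an offspring = 0.5.
Option 2: Σ r·B − C = (3·0.25·0.053 + 1·0.5·0.386) − 0.23 = 0.00275.
Option 2 has the higher net inclusive-fitness payoff.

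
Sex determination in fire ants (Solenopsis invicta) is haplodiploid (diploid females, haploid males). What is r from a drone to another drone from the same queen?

Haploid brothers each carry a random half of the queen's diploid genome, so on average they share half: r = 1/2.

0.5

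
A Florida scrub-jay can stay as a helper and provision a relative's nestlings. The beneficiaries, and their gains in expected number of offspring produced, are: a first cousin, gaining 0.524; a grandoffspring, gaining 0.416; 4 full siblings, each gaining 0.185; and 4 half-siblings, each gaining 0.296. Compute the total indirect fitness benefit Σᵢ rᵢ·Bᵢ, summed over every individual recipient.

r to a first cousin = 1/8 (first cousins share one grandparent pair — two paths of length 4: r = 2·(1/2)^4 = 1/8).
r to a grandoffspring = 1/4 (two parent–offspring links: r = (1/2)^2 = 1/4).
r to a full sibling = 0.5 (full sibs share both parents — two paths of length 2: r = 2·(1/2)^2 = 1/2).
r to a half-sibling = 1/4 (half-sibs share one parent — one path of length 2: r = (1/2)^2 = 1/4).
Summing one r·B term per recipient: 1·0.125·0.524 + 1·0.25·0.416 + 4·0.5·0.185 + 4·0.25·0.296 = 0.8355.

0.8355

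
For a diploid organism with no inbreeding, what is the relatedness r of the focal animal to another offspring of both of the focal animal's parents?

Each parent–offspring link contributes a factor of 1/2, and independent paths through distinct common ancestors add.
Full sibs share both parents — two paths of length 2: r = 2·(1/2)^2 = 1/2.

0.5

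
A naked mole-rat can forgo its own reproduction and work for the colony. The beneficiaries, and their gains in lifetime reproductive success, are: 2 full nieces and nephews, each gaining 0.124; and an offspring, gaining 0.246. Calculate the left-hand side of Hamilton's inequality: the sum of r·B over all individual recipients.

r to a full niece or nephew = 0.25 (full aunt/uncle↔niece/nephew: two paths of length 3 through the shared grandparent pair: r = 2·(1/2)^3 = 1/4).
r to an offspring = 1/2 (one parent–offspring link: r = (1/2)^1 = 1/2).
Summing one r·B term per recipient: 2·0.25·0.124 + 1·0.5·0.246 = 0.185.

0.185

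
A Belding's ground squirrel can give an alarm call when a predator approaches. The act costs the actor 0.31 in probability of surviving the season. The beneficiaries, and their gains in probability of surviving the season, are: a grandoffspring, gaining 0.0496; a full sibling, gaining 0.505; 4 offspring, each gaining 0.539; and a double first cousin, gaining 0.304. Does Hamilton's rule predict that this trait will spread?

Hamilton's rule: the trait is favored when the sum of r·B over every recipient exceeds the actor's cost C.
r to a grandoffspring = 1/4 (two parent–offspring links: r = (1/2)^2 = 1/4).
r to a full sibling = 0.5 (full sibs share both parents — two paths of length 2: r = 2·(1/2)^2 = 1/2).
r to an offspring = 1/2 (one parent–offspring link: r = (1/2)^1 = 1/2).
r to a double first cousin = 1/4 (double first cousins share both grandparent pairs — four paths of length 4: r = 4·(1/2)^4 = 1/4).
Summing one r·B term per recipient: 1·0.25·0.0496 + 1·0.5·0.505 + 4·0.5·0.539 + 1·0.25·0.304 = 1.4189.
1.4189 > 0.31: the indirect benefit exceeds the cost.

Yes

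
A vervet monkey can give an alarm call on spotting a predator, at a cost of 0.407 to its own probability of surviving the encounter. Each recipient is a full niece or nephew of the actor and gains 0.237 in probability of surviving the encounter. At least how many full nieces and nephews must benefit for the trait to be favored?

7

r to a full niece or nephew = 1/4 (full aunt/uncle↔niece/nephew: two paths of length 3 through the shared grandparent pair: r = 2·(1/2)^3 = 1/4).
Hamilton's rule: n·r·B > C  ⇒  n > C/(r·B) = 0.407/(0.25·0.237) = 6.869.
The smallest integer exceeding 6.869 is 7.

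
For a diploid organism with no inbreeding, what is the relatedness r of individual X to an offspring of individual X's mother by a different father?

0.25

Each parent–offspring link contributes a factor of 1/2, and independent paths through distinct common ancestors add.
Half-sibs share one parent — one path of length 2: r = (1/2)^2 = 1/4.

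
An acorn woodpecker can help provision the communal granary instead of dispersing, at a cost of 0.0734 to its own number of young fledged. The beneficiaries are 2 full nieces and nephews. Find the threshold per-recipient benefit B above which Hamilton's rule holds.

0.1468

r to a full niece or nephew = 1/4 (full aunt/uncle↔niece/nephew: two paths of length 3 through the shared grandparent pair: r = 2·(1/2)^3 = 1/4).
Hamilton's rule with n recipients of equal r: n·r·B > C, so B > C/(n·r) = 0.0734/(2·0.25) = 0.1468.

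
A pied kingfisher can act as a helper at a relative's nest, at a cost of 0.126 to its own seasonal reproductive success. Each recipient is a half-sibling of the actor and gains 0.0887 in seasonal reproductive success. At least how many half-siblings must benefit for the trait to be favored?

r to a half-sibling = 1/4 (half-sibs share one parent — one path of length 2: r = (1/2)^2 = 1/4).
Hamilton's rule: n·r·B > C  ⇒  n > C/(r·B) = 0.126/(0.25·0.0887) = 5.682.
The smallest integer exceeding 5.682 is 6.

6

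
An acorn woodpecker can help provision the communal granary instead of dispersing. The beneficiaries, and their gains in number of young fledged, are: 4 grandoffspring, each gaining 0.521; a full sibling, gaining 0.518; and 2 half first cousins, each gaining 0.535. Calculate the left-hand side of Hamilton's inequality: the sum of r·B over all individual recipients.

0.846875

r to a grandoffspring = 1/4 (two parent–offspring links: r = (1/2)^2 = 1/4).
r to a full sibling = 1/2 (full sibs share both parents — two paths of length 2: r = 2·(1/2)^2 = 1/2).
r to a half first cousin = 1/16 (half first cousins share one grandparent — one path of length 4: r = (1/2)^4 = 1/16).
Summing one r·B term per recipient: 4·0.25·0.521 + 1·0.5·0.518 + 2·0.0625·0.535 = 0.846875.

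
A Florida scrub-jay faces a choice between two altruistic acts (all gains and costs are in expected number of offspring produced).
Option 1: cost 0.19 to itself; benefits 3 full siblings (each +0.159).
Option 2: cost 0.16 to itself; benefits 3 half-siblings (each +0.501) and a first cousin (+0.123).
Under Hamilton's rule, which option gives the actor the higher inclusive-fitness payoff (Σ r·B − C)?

Option 1: r to a full sibling = 0.5.
Option 1: Σ r·B − C = (3·0.5·0.159) − 0.19 = 0.0485.
Option 2: r to a half-sibling = 0.25.
Option 2: r to a first cousin = 0.125.
Option 2: Σ r·B − C = (3·0.25·0.501 + 1·0.125·0.123) − 0.16 = 0.231125.
Option 2 has the higher net inclusive-fitness payoff.

Option 2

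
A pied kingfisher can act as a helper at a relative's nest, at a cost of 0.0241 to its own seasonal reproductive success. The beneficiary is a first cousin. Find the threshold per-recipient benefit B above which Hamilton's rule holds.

r to a first cousin = 1/8 (first cousins share one grandparent pair — two paths of length 4: r = 2·(1/2)^4 = 1/8).
Hamilton's rule with n recipients of equal r: n·r·B > C, so B > C/(n·r) = 0.0241/(1·0.125) = 0.1928.

0.1928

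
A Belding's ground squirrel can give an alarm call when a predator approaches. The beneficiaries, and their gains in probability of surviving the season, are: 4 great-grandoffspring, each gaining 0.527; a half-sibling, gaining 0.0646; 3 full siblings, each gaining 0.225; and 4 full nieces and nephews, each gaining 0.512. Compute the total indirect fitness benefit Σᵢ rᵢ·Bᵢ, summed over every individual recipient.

r to a great-grandoffspring = 0.125 (three parent–offspring links: r = (1/2)^3 = 1/8).
r to a half-sibling = 0.25 (half-sibs share one parent — one path of length 2: r = (1/2)^2 = 1/4).
r to a full sibling = 0.5 (full sibs share both parents — two paths of length 2: r = 2·(1/2)^2 = 1/2).
r to a full niece or nephew = 1/4 (full aunt/uncle↔niece/nephew: two paths of length 3 through the shared grandparent pair: r = 2·(1/2)^3 = 1/4).
Summing one r·B term per recipient: 4·0.125·0.527 + 1·0.25·0.0646 + 3·0.5·0.225 + 4·0.25·0.512 = 1.12915.

1.12915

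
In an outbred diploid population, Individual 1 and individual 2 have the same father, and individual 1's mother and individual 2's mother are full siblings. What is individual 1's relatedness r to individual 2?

Wright's path rule: contributions from independent ancestry routes add.
Individual 1 and individual 2 are related in two ways: half-sibs through their shared father (r = 1/4) and first cousins through their mothers (r = 1/8).
r = 1/4 + 1/8 = 0.375.

0.375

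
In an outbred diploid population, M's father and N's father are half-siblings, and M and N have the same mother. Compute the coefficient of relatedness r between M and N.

0.3125

Independent pedigree routes through distinct common ancestors add.
M and N are related in two ways: half first cousins through their fathers (r = 1/16) and half-sibs through their shared mother (r = 1/4).
r = 1/16 + 1/4 = 5/16 = 0.3125.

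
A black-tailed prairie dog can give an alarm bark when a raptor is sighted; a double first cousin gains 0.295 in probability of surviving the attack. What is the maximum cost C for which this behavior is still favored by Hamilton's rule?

r to a double first cousin = 1/4 (double first cousins share both grandparent pairs — four paths of length 4: r = 4·(1/2)^4 = 1/4).
Hamilton's rule: n·r·B > C, so the trait is favored while C < n·r·B = 1·0.25·0.295 = 0.07375.

0.07375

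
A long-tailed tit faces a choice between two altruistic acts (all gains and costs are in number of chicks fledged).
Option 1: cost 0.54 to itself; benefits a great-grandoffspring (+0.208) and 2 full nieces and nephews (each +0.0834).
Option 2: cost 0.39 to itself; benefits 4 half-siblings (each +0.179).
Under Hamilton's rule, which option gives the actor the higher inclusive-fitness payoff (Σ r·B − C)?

Option 2

Option 1: r to a great-grandoffspring = 0.125.
Option 1: r to a full niece or nephew = 0.25.
Option 1: Σ r·B − C = (1·0.125·0.208 + 2·0.25·0.0834) − 0.54 = -0.4723.
Option 2: r to a half-sibling = 0.25.
Option 2: Σ r·B − C = (4·0.25·0.179) − 0.39 = -0.211.
Option 2 has the higher net inclusive-fitness payoff.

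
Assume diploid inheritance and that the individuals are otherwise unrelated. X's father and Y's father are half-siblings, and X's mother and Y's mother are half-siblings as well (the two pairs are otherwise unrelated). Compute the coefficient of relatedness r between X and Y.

Independent pedigree routes through distinct common ancestors add.
X and Y are related in two ways: half first cousins through their fathers (r = 1/16) and half first cousins through their mothers (r = 1/16).
r = 1/16 + 1/16 = 1/8 = 0.125.

0.125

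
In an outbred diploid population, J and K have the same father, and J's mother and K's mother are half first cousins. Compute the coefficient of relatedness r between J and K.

Independent pedigree routes through distinct common ancestors add.
J and K are related in two ways: half-sibs through their shared father (r = 1/4) and half second cousins through their mothers (r = 1/64).
r = 1/4 + 1/64 = 17/64 = 0.265625.

0.265625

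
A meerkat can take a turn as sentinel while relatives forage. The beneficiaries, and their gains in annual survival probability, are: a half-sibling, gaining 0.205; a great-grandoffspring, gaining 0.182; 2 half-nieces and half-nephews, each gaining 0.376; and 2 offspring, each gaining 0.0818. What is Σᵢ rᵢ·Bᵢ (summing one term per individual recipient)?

0.2498

r to a half-sibling = 0.25 (half-sibs share one parent — one path of length 2: r = (1/2)^2 = 1/4).
r to a great-grandoffspring = 0.125 (three parent–offspring links: r = (1/2)^3 = 1/8).
r to a half-niece or half-nephew = 0.125 (half-aunt/uncle↔niece/nephew: one path of length 3: r = (1/2)^3 = 1/8).
r to an offspring = 0.5 (one parent–offspring link: r = (1/2)^1 = 1/2).
Summing one r·B term per recipient: 1·0.25·0.205 + 1·0.125·0.182 + 2·0.125·0.376 + 2·0.5·0.0818 = 0.2498.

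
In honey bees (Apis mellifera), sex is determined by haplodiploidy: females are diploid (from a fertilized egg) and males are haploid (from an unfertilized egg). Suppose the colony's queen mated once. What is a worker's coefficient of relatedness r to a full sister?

0.75

Haplodiploid full sisters inherit their father's entire haploid genome identically (contributing 1/2) and on average half of their mother's contribution (1/2 · 1/2 = 1/4); r = 1/2 + 1/4 = 3/4.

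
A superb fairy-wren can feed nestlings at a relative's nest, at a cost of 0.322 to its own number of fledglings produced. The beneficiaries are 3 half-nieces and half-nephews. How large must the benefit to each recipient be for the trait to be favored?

r to a half-niece or half-nephew = 0.125 (half-aunt/uncle↔niece/nephew: one path of length 3: r = (1/2)^3 = 1/8).
Hamilton's rule with n recipients of equal r: n·r·B > C, so B > C/(n·r) = 0.322/(3·0.125) = 0.8587.

0.8587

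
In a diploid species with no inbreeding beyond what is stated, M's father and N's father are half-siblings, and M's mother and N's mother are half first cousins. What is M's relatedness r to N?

Relatedness sums over independent paths through distinct common ancestors.
M and N are related in two ways: half first cousins through their fathers (r = 1/16) and half second cousins through their mothers (r = 1/64).
r = 1/16 + 1/64 = 0.078125.

0.078125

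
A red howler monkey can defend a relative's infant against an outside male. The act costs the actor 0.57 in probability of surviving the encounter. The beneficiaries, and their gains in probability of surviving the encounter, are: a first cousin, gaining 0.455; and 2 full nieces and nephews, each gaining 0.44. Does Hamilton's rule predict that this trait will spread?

No

Hamilton's rule: the trait is favored when the sum of r·B over every recipient exceeds the actor's cost C.
r to a first cousin = 0.125 (first cousins share one grandparent pair — two paths of length 4: r = 2·(1/2)^4 = 1/8).
r to a full niece or nephew = 0.25 (full aunt/uncle↔niece/nephew: two paths of length 3 through the shared grandparent pair: r = 2·(1/2)^3 = 1/4).
Summing one r·B term per recipient: 1·0.125·0.455 + 2·0.25·0.44 = 0.276875.
0.276875 < 0.57: the indirect benefit is less than the cost.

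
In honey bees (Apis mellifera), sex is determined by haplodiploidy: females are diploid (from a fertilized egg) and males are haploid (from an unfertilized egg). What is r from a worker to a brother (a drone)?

Her haploid brother carries none of their father's genes and a random half of their mother's genome; that half matches the maternal half of her own genome with probability 1/2: r = 1/2 · 1/2 = 1/4.

0.25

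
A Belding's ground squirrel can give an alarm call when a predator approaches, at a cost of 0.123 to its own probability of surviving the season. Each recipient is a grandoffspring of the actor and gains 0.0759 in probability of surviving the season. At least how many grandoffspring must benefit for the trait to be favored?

r to a grandoffspring = 1/4 (two parent–offspring links: r = (1/2)^2 = 1/4).
Hamilton's rule: n·r·B > C  ⇒  n > C/(r·B) = 0.123/(0.25·0.0759) = 6.482.
The smallest integer exceeding 6.482 is 7.

7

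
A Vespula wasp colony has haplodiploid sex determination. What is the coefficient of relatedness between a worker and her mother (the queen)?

One meiotic link between diploid queen and diploid daughter: r = 1/2.

0.5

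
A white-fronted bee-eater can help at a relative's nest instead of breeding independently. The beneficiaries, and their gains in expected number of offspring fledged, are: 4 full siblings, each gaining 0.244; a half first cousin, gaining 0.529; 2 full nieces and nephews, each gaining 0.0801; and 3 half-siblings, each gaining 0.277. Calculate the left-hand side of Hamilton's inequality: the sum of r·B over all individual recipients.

r to a full sibling = 1/2 (full sibs share both parents — two paths of length 2: r = 2·(1/2)^2 = 1/2).
r to a half first cousin = 1/16 (half first cousins share one grandparent — one path of length 4: r = (1/2)^4 = 1/16).
r to a full niece or nephew = 0.25 (full aunt/uncle↔niece/nephew: two paths of length 3 through the shared grandparent pair: r = 2·(1/2)^3 = 1/4).
r to a half-sibling = 0.25 (half-sibs share one parent — one path of length 2: r = (1/2)^2 = 1/4).
Summing one r·B term per recipient: 4·0.5·0.244 + 1·0.0625·0.529 + 2·0.25·0.0801 + 3·0.25·0.277 = 0.7688625.

0.7688625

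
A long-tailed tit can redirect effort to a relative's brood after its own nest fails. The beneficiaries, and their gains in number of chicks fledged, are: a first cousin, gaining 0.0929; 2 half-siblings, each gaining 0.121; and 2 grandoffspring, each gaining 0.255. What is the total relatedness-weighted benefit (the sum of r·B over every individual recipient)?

0.1996125

r to a first cousin = 0.125 (first cousins share one grandparent pair — two paths of length 4: r = 2·(1/2)^4 = 1/8).
r to a half-sibling = 1/4 (half-sibs share one parent — one path of length 2: r = (1/2)^2 = 1/4).
r to a grandoffspring = 0.25 (two parent–offspring links: r = (1/2)^2 = 1/4).
Summing one r·B term per recipient: 1·0.125·0.0929 + 2·0.25·0.121 + 2·0.25·0.255 = 0.1996125.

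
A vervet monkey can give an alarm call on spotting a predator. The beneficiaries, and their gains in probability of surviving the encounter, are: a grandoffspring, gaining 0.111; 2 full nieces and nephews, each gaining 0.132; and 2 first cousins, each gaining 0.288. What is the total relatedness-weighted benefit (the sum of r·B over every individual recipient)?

r to a grandoffspring = 1/4 (two parent–offspring links: r = (1/2)^2 = 1/4).
r to a full niece or nephew = 0.25 (full aunt/uncle↔niece/nephew: two paths of length 3 through the shared grandparent pair: r = 2·(1/2)^3 = 1/4).
r to a first cousin = 0.125 (first cousins share one grandparent pair — two paths of length 4: r = 2·(1/2)^4 = 1/8).
Summing one r·B term per recipient: 1·0.25·0.111 + 2·0.25·0.132 + 2·0.125·0.288 = 0.16575.

0.16575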